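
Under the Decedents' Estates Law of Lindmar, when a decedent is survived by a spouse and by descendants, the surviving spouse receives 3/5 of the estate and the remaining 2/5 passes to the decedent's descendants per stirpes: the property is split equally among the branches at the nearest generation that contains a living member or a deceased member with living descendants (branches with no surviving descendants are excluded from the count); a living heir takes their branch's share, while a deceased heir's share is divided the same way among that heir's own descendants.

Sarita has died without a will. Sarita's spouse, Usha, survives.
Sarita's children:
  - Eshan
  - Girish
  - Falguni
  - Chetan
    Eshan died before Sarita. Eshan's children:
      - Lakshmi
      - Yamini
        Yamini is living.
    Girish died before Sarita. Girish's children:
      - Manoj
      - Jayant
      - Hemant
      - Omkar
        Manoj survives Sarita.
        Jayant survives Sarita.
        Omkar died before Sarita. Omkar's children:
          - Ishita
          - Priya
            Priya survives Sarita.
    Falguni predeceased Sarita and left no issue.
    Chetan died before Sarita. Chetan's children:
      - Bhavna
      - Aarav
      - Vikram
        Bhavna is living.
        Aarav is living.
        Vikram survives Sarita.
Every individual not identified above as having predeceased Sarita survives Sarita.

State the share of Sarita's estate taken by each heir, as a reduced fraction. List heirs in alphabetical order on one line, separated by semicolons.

Aarav 2/45; Bhavna 2/45; Hemant 1/30; Ishita 1/60; Jayant 1/30; Lakshmi 1/15; Manoj 1/30; Priya 1/60; Usha 3/5; Vikram 2/45; Yamini 1/15

Usha, as surviving spouse, takes 3/5.
The remaining 2/5 passes to Sarita's descendants per stirpes.
Falguni left no surviving issue, so that branch lapses and is disregarded.
The 2/5 is divided into 3 equal shares of 2/15 among Eshan, Girish, Chetan.
Eshan predeceased; the 2/15 allotted to Eshan's branch passes to Eshan's issue by representation.
The 2/15 is divided into 2 equal shares of 1/15 among Lakshmi, Yamini.
Lakshmi is living and takes 1/15.
Yamini is living and takes 1/15.
Girish predeceased; the 2/15 allotted to Girish's branch passes to Girish's issue by representation.
The 2/15 is divided into 4 equal shares of 1/30 among Manoj, Jayant, Hemant, Omkar.
Manoj is living and takes 1/30.
Jayant is living and takes 1/30.
Hemant is living and takes 1/30.
Omkar predeceased; the 1/30 allotted to Omkar's branch passes to Omkar's issue by representation.
The 1/30 is divided into 2 equal shares of 1/60 among Ishita, Priya.
Ishita is living and takes 1/60.
Priya is living and takes 1/60.
Chetan predeceased; the 2/15 allotted to Chetan's branch passes to Chetan's issue by representation.
The 2/15 is divided into 3 equal shares of 2/45 among Bhavna, Aarav, Vikram.
Bhavna is living and takes 2/45.
Aarav is living and takes 2/45.
Vikram is living and takes 2/45.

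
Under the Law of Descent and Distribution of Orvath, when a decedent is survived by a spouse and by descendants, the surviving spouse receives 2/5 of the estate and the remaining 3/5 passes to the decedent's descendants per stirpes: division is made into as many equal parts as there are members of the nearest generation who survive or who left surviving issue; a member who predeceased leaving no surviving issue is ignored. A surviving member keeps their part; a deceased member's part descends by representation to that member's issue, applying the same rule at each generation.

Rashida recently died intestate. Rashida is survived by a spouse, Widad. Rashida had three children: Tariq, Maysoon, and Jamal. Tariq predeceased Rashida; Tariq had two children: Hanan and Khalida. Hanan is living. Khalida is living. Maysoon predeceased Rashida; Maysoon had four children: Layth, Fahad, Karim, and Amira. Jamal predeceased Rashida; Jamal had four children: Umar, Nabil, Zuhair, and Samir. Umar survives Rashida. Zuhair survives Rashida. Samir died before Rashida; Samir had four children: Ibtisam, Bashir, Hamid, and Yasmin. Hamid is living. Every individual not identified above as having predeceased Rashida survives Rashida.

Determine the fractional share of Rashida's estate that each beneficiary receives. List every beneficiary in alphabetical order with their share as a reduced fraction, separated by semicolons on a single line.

Amira 1/20; Bashir 1/80; Fahad 1/20; Hamid 1/80; Hanan 1/10; Ibtisam 1/80; Karim 1/20; Khalida 1/10; Layth 1/20; Nabil 1/20; Umar 1/20; Widad 2/5; Yasmin 1/80; Zuhair 1/20

Widad, as surviving spouse, takes 2/5.
The remaining 3/5 passes to Rashida's descendants per stirpes.
The 3/5 is divided into 3 equal shares of 1/5 among Tariq, Maysoon, Jamal.
Tariq predeceased; the 1/5 allotted to Tariq's branch passes to Tariq's issue by representation.
The 1/5 is divided into 2 equal shares of 1/10 among Hanan, Khalida.
Hanan is living and takes 1/10.
Khalida is living and takes 1/10.
Maysoon predeceased; the 1/5 allotted to Maysoon's branch passes to Maysoon's issue by representation.
The 1/5 is divided into 4 equal shares of 1/20 among Layth, Fahad, Karim, Amira.
Layth is living and takes 1/20.
Fahad is living and takes 1/20.
Karim is living and takes 1/20.
Amira is living and takes 1/20.
Jamal predeceased; the 1/5 allotted to Jamal's branch passes to Jamal's issue by representation.
The 1/5 is divided into 4 equal shares of 1/20 among Umar, Nabil, Zuhair, Samir.
Umar is living and takes 1/20.
Nabil is living and takes 1/20.
Zuhair is living and takes 1/20.
Samir predeceased; the 1/20 allotted to Samir's branch passes to Samir's issue by representation.
The 1/20 is divided into 4 equal shares of 1/80 among Ibtisam, Bashir, Hamid, Yasmin.
Ibtisam is living and takes 1/80.
Bashir is living and takes 1/80.
Hamid is living and takes 1/80.
Yasmin is living and takes 1/80.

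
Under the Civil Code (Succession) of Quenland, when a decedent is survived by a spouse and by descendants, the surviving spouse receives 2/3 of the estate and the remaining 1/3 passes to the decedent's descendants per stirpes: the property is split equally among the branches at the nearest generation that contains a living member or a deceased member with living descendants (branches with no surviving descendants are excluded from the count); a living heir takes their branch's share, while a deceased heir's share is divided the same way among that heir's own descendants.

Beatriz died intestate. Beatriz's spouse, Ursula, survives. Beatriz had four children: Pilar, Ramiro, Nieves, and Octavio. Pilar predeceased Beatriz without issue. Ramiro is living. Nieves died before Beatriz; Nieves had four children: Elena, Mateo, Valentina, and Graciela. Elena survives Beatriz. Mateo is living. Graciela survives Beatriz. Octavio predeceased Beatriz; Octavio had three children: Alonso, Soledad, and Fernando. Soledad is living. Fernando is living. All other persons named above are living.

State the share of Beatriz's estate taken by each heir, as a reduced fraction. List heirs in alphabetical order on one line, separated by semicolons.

Ursula, as surviving spouse, takes 2/3.
The remaining 1/3 passes to Beatriz's descendants per stirpes.
Pilar left no surviving issue, so that branch lapses and is disregarded.
The 1/3 is divided into 3 equal shares of 1/9 among Ramiro, Nieves, Octavio.
Ramiro is living and takes 1/9.
Nieves predeceased; the 1/9 allotted to Nieves's branch passes to Nieves's issue by representation.
The 1/9 is divided into 4 equal shares of 1/36 among Elena, Mateo, Valentina, Graciela.
Elena is living and takes 1/36.
Mateo is living and takes 1/36.
Valentina is living and takes 1/36.
Graciela is living and takes 1/36.
Octavio predeceased; the 1/9 allotted to Octavio's branch passes to Octavio's issue by representation.
The 1/9 is divided into 3 equal shares of 1/27 among Alonso, Soledad, Fernando.
Alonso is living and takes 1/27.
Soledad is living and takes 1/27.
Fernando is living and takes 1/27.

Alonso 1/27; Elena 1/36; Fernando 1/27; Graciela 1/36; Mateo 1/36; Ramiro 1/9; Soledad 1/27; Ursula 2/3; Valentina 1/36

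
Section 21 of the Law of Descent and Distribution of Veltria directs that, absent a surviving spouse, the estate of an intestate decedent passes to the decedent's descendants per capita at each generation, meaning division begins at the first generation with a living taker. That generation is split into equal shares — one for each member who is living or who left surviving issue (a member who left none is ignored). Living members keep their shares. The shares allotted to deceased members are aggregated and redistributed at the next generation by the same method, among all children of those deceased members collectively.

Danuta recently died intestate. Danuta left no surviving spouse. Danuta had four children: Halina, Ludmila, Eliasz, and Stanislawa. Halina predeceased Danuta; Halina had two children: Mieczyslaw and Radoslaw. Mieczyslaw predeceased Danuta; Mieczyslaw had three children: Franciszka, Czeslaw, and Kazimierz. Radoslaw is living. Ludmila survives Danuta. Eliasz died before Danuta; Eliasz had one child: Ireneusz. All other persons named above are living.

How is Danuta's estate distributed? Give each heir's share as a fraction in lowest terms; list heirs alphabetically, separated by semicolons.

Czeslaw 1/18; Franciszka 1/18; Ireneusz 1/6; Kazimierz 1/18; Ludmila 1/4; Radoslaw 1/6; Stanislawa 1/4

There is no surviving spouse, so the entire estate passes to Danuta's descendants per capita at each generation.
At generation 1 (Halina, Ludmila, Eliasz, Stanislawa) there are 4 shares of (1)/4 = 1/4 each.
Living: Ludmila and Stanislawa — each takes 1/4.
Deceased: Halina and Eliasz. Their combined 1/2 is pooled and carried to generation 2.
At generation 2 (Mieczyslaw, Radoslaw, Ireneusz) there are 3 shares of (1/2)/3 = 1/6 each.
Living: Radoslaw and Ireneusz — each takes 1/6.
Deceased: Mieczyslaw. That 1/6 share is carried to generation 3.
At generation 3 (Franciszka, Czeslaw, Kazimierz) there are 3 shares of (1/6)/3 = 1/18 each.
Living: Franciszka, Czeslaw, and Kazimierz — each takes 1/18.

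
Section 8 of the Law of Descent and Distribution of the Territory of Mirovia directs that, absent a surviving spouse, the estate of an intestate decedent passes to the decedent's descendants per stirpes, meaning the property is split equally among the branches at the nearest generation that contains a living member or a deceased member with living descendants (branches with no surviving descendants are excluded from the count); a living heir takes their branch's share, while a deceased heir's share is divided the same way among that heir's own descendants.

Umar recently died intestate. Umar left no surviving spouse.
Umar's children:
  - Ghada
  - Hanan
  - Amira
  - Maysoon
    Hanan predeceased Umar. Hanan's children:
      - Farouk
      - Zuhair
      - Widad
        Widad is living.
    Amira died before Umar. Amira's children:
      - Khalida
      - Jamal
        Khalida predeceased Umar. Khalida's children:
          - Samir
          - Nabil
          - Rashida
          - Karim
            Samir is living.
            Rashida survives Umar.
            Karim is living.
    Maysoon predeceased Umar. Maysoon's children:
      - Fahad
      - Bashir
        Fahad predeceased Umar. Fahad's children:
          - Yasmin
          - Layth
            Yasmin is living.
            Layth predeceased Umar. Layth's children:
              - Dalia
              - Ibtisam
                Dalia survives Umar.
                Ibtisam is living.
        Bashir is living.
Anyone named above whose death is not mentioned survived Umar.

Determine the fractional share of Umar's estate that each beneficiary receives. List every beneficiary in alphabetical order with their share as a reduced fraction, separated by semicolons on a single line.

There is no surviving spouse, so the entire estate passes to Umar's descendants per stirpes.
The estate is divided into 4 equal shares of 1/4 among Ghada, Hanan, Amira, Maysoon.
Ghada is living and takes 1/4.
Hanan predeceased; the 1/4 allotted to Hanan's branch passes to Hanan's issue by representation.
The 1/4 is divided into 3 equal shares of 1/12 among Farouk, Zuhair, Widad.
Farouk is living and takes 1/12.
Zuhair is living and takes 1/12.
Widad is living and takes 1/12.
Amira predeceased; the 1/4 allotted to Amira's branch passes to Amira's issue by representation.
The 1/4 is divided into 2 equal shares of 1/8 among Khalida, Jamal.
Khalida predeceased; the 1/8 allotted to Khalida's branch passes to Khalida's issue by representation.
The 1/8 is divided into 4 equal shares of 1/32 among Samir, Nabil, Rashida, Karim.
Samir is living and takes 1/32.
Nabil is living and takes 1/32.
Rashida is living and takes 1/32.
Karim is living and takes 1/32.
Jamal is living and takes 1/8.
Maysoon predeceased; the 1/4 allotted to Maysoon's branch passes to Maysoon's issue by representation.
The 1/4 is divided into 2 equal shares of 1/8 among Fahad, Bashir.
Fahad predeceased; the 1/8 allotted to Fahad's branch passes to Fahad's issue by representation.
The 1/8 is divided into 2 equal shares of 1/16 among Yasmin, Layth.
Yasmin is living and takes 1/16.
Layth predeceased; the 1/16 allotted to Layth's branch passes to Layth's issue by representation.
The 1/16 is divided into 2 equal shares of 1/32 among Dalia, Ibtisam.
Dalia is living and takes 1/32.
Ibtisam is living and takes 1/32.
Bashir is living and takes 1/8.

Bashir 1/8; Dalia 1/32; Farouk 1/12; Ghada 1/4; Ibtisam 1/32; Jamal 1/8; Karim 1/32; Nabil 1/32; Rashida 1/32; Samir 1/32; Widad 1/12; Yasmin 1/16; Zuhair 1/12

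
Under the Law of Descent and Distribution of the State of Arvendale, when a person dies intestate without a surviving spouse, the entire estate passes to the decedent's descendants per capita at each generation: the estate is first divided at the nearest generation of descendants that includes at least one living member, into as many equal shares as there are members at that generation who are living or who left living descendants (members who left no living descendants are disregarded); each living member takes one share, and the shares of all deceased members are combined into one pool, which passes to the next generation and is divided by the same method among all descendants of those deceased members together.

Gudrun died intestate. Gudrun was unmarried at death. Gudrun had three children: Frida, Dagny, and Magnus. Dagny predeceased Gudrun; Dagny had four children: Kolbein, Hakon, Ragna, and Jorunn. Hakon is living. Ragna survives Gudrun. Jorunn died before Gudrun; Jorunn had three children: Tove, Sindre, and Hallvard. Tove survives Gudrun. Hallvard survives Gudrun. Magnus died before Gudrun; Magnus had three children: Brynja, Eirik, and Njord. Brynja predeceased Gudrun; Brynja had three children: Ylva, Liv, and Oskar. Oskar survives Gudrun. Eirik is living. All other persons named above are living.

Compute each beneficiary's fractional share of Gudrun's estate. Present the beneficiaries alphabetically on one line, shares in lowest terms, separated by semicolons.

Eirik 2/21; Frida 1/3; Hakon 2/21; Hallvard 2/63; Kolbein 2/21; Liv 2/63; Njord 2/21; Oskar 2/63; Ragna 2/21; Sindre 2/63; Tove 2/63; Ylva 2/63

There is no surviving spouse, so the entire estate passes to Gudrun's descendants per capita at each generation.
At generation 1 (Frida, Dagny, Magnus) there are 3 shares of (1)/3 = 1/3 each.
Living: Frida — each takes 1/3.
Deceased: Dagny and Magnus. Their combined 2/3 is pooled and carried to generation 2.
At generation 2 (Kolbein, Hakon, Ragna, Jorunn, Brynja, Eirik, Njord) there are 7 shares of (2/3)/7 = 2/21 each.
Living: Kolbein, Hakon, Ragna, Eirik, and Njord — each takes 2/21.
Deceased: Jorunn and Brynja. Their combined 4/21 is pooled and carried to generation 3.
At generation 3 (Tove, Sindre, Hallvard, Ylva, Liv, Oskar) there are 6 shares of (4/21)/6 = 2/63 each.
Living: Tove, Sindre, Hallvard, Ylva, Liv, and Oskar — each takes 2/63.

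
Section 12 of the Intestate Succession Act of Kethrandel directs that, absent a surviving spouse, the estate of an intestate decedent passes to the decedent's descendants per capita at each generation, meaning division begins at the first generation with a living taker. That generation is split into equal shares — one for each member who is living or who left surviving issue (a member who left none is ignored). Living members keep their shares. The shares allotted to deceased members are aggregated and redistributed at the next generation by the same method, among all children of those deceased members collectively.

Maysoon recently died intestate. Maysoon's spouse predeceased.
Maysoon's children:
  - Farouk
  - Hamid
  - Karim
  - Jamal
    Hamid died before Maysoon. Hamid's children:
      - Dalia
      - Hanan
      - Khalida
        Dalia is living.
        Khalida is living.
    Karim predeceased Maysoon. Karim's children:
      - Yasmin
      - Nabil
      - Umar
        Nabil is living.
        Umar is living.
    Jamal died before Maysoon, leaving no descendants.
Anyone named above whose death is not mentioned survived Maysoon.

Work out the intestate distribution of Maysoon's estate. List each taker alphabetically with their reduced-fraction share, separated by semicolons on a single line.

Dalia 1/9; Farouk 1/3; Hanan 1/9; Khalida 1/9; Nabil 1/9; Umar 1/9; Yasmin 1/9

There is no surviving spouse, so the entire estate passes to Maysoon's descendants per capita at each generation.
At generation 1 (Farouk, Hamid, Karim) there are 3 shares of (1)/3 = 1/3 each.
Living: Farouk — each takes 1/3.
Deceased: Hamid and Karim. Their combined 2/3 is pooled and carried to generation 2.
At generation 2 (Dalia, Hanan, Khalida, Yasmin, Nabil, Umar) there are 6 shares of (2/3)/6 = 1/9 each.
Living: Dalia, Hanan, Khalida, Yasmin, Nabil, and Umar — each takes 1/9.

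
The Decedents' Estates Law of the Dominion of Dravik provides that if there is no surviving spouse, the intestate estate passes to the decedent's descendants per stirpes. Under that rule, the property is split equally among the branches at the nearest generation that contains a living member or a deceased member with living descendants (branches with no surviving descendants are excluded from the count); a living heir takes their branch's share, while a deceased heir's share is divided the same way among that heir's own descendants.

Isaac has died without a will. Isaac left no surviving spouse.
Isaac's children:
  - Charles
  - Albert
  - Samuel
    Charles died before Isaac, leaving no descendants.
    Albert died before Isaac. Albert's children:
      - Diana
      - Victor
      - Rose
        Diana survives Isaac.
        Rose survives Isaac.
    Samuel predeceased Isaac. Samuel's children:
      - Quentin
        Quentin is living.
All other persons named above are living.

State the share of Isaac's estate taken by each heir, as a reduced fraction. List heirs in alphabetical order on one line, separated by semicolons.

Diana 1/6; Quentin 1/2; Rose 1/6; Victor 1/6

There is no surviving spouse, so the entire estate passes to Isaac's descendants per stirpes.
Charles left no surviving issue, so that branch lapses and is disregarded.
The estate is divided into 2 equal shares of 1/2 among Albert, Samuel.
Albert predeceased; the 1/2 allotted to Albert's branch passes to Albert's issue by representation.
The 1/2 is divided into 3 equal shares of 1/6 among Diana, Victor, Rose.
Diana is living and takes 1/6.
Victor is living and takes 1/6.
Rose is living and takes 1/6.
Samuel predeceased; the 1/2 allotted to Samuel's branch passes to Samuel's issue by representation.
Quentin is the sole taker at this level and receives the full 1/2.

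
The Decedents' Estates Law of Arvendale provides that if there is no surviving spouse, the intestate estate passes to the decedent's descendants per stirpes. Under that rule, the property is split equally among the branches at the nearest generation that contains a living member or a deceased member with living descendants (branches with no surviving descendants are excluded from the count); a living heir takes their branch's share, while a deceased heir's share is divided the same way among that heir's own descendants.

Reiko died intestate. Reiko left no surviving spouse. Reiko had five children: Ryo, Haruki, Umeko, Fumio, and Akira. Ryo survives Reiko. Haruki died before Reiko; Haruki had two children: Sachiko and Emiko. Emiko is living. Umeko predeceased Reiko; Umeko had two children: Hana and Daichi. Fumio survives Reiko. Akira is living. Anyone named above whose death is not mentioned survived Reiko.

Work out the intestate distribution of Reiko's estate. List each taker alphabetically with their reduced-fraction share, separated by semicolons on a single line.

There is no surviving spouse, so the entire estate passes to Reiko's descendants per stirpes.
The estate is divided into 5 equal shares of 1/5 among Ryo, Haruki, Umeko, Fumio, Akira.
Ryo is living and takes 1/5.
Haruki predeceased; the 1/5 allotted to Haruki's branch passes to Haruki's issue by representation.
The 1/5 is divided into 2 equal shares of 1/10 among Sachiko, Emiko.
Sachiko is living and takes 1/10.
Emiko is living and takes 1/10.
Umeko predeceased; the 1/5 allotted to Umeko's branch passes to Umeko's issue by representation.
The 1/5 is divided into 2 equal shares of 1/10 among Hana, Daichi.
Hana is living and takes 1/10.
Daichi is living and takes 1/10.
Fumio is living and takes 1/5.
Akira is living and takes 1/5.

Akira 1/5; Daichi 1/10; Emiko 1/10; Fumio 1/5; Hana 1/10; Ryo 1/5; Sachiko 1/10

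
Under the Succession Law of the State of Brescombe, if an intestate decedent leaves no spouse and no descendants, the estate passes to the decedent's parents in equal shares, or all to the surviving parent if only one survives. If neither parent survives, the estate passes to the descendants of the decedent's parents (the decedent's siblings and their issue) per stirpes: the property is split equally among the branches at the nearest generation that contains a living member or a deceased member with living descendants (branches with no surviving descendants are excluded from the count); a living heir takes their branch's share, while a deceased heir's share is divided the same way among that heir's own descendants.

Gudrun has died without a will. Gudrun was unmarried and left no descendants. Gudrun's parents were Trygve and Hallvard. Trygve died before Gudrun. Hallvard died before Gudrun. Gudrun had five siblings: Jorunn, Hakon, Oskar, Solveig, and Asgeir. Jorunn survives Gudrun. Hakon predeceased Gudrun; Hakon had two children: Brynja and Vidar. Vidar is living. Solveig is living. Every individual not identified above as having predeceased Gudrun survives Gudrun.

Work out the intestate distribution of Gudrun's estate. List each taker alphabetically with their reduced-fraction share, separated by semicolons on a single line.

Neither parent survives and there are no descendants, so the estate passes to Gudrun's siblings and their issue per stirpes.
The estate is divided into 5 equal shares of 1/5 among Jorunn, Hakon, Oskar, Solveig, Asgeir.
Jorunn is living and takes 1/5.
Hakon predeceased; the 1/5 allotted to Hakon's branch passes to Hakon's issue by representation.
The 1/5 is divided into 2 equal shares of 1/10 among Brynja, Vidar.
Brynja is living and takes 1/10.
Vidar is living and takes 1/10.
Oskar is living and takes 1/5.
Solveig is living and takes 1/5.
Asgeir is living and takes 1/5.

Asgeir 1/5; Brynja 1/10; Jorunn 1/5; Oskar 1/5; Solveig 1/5; Vidar 1/10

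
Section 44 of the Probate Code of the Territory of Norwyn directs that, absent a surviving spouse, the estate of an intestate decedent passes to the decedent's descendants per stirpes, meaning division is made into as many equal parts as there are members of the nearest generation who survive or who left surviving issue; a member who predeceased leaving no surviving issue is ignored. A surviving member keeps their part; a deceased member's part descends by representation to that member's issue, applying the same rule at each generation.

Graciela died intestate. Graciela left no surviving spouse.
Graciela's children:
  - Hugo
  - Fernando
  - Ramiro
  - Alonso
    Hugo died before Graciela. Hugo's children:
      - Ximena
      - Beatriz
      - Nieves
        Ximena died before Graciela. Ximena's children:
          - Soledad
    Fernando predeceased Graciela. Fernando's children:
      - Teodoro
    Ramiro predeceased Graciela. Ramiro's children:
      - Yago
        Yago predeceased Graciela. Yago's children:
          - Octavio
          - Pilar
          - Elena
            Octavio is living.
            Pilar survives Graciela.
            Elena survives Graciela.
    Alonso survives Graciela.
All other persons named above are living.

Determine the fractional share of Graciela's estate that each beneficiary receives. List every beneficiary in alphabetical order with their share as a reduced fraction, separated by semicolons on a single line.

Alonso 1/4; Beatriz 1/12; Elena 1/12; Nieves 1/12; Octavio 1/12; Pilar 1/12; Soledad 1/12; Teodoro 1/4

There is no surviving spouse, so the entire estate passes to Graciela's descendants per stirpes.
The estate is divided into 4 equal shares of 1/4 among Hugo, Fernando, Ramiro, Alonso.
Hugo predeceased; the 1/4 allotted to Hugo's branch passes to Hugo's issue by representation.
The 1/4 is divided into 3 equal shares of 1/12 among Ximena, Beatriz, Nieves.
Ximena predeceased; the 1/12 allotted to Ximena's branch passes to Ximena's issue by representation.
Soledad is the sole taker at this level and receives the full 1/12.
Beatriz is living and takes 1/12.
Nieves is living and takes 1/12.
Fernando predeceased; the 1/4 allotted to Fernando's branch passes to Fernando's issue by representation.
Teodoro is the sole taker at this level and receives the full 1/4.
Ramiro predeceased; the 1/4 allotted to Ramiro's branch passes to Ramiro's issue by representation.
Yago's line is the sole branch at this level, so the full 1/4 passes to Yago's issue by representation.
The 1/4 is divided into 3 equal shares of 1/12 among Octavio, Pilar, Elena.
Octavio is living and takes 1/12.
Pilar is living and takes 1/12.
Elena is living and takes 1/12.
Alonso is living and takes 1/4.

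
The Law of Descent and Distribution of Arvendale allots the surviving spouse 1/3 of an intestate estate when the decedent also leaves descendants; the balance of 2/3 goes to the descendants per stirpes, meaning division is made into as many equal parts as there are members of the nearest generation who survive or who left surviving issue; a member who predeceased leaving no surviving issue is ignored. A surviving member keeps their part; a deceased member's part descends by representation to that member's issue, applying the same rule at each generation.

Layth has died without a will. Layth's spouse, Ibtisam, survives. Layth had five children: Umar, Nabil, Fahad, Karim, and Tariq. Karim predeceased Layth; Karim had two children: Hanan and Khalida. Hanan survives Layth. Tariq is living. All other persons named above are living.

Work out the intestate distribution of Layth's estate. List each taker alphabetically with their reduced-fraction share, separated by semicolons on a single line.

Ibtisam, as surviving spouse, takes 1/3.
The remaining 2/3 passes to Layth's descendants per stirpes.
The 2/3 is divided into 5 equal shares of 2/15 among Umar, Nabil, Fahad, Karim, Tariq.
Umar is living and takes 2/15.
Nabil is living and takes 2/15.
Fahad is living and takes 2/15.
Karim predeceased; the 2/15 allotted to Karim's branch passes to Karim's issue by representation.
The 2/15 is divided into 2 equal shares of 1/15 among Hanan, Khalida.
Hanan is living and takes 1/15.
Khalida is living and takes 1/15.
Tariq is living and takes 2/15.

Fahad 2/15; Hanan 1/15; Ibtisam 1/3; Khalida 1/15; Nabil 2/15; Tariq 2/15; Umar 2/15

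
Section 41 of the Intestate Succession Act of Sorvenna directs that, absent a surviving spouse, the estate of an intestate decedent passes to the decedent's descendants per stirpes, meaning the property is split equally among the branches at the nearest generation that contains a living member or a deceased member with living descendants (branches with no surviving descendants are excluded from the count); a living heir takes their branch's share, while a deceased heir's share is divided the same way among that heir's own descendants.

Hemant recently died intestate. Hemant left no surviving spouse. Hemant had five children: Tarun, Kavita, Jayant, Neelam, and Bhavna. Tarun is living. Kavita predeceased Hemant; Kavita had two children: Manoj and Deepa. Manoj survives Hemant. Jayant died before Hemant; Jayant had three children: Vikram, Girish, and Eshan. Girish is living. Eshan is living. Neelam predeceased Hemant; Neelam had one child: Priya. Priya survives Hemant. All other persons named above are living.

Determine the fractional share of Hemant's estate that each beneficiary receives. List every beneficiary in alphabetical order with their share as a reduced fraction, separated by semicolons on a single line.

There is no surviving spouse, so the entire estate passes to Hemant's descendants per stirpes.
The estate is divided into 5 equal shares of 1/5 among Tarun, Kavita, Jayant, Neelam, Bhavna.
Tarun is living and takes 1/5.
Kavita predeceased; the 1/5 allotted to Kavita's branch passes to Kavita's issue by representation.
The 1/5 is divided into 2 equal shares of 1/10 among Manoj, Deepa.
Manoj is living and takes 1/10.
Deepa is living and takes 1/10.
Jayant predeceased; the 1/5 allotted to Jayant's branch passes to Jayant's issue by representation.
The 1/5 is divided into 3 equal shares of 1/15 among Vikram, Girish, Eshan.
Vikram is living and takes 1/15.
Girish is living and takes 1/15.
Eshan is living and takes 1/15.
Neelam predeceased; the 1/5 allotted to Neelam's branch passes to Neelam's issue by representation.
Priya is the sole taker at this level and receives the full 1/5.
Bhavna is living and takes 1/5.

Bhavna 1/5; Deepa 1/10; Eshan 1/15; Girish 1/15; Manoj 1/10; Priya 1/5; Tarun 1/5; Vikram 1/15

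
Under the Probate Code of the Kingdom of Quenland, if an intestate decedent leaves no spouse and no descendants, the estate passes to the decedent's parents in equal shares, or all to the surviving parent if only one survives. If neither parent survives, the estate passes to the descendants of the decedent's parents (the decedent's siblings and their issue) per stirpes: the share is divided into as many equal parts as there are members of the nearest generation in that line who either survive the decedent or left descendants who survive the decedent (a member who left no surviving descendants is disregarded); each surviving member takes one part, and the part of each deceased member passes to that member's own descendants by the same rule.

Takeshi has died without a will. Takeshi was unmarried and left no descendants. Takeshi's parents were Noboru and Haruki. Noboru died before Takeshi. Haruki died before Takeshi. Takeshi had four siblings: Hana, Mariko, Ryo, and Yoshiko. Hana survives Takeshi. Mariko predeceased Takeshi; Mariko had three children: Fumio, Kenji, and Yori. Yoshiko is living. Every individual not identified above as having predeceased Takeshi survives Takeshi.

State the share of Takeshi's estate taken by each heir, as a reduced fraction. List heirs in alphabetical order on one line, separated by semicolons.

Neither parent survives and there are no descendants, so the estate passes to Takeshi's siblings and their issue per stirpes.
The estate is divided into 4 equal shares of 1/4 among Hana, Mariko, Ryo, Yoshiko.
Hana is living and takes 1/4.
Mariko predeceased; the 1/4 allotted to Mariko's branch passes to Mariko's issue by representation.
The 1/4 is divided into 3 equal shares of 1/12 among Fumio, Kenji, Yori.
Fumio is living and takes 1/12.
Kenji is living and takes 1/12.
Yori is living and takes 1/12.
Ryo is living and takes 1/4.
Yoshiko is living and takes 1/4.

Fumio 1/12; Hana 1/4; Kenji 1/12; Ryo 1/4; Yori 1/12; Yoshiko 1/4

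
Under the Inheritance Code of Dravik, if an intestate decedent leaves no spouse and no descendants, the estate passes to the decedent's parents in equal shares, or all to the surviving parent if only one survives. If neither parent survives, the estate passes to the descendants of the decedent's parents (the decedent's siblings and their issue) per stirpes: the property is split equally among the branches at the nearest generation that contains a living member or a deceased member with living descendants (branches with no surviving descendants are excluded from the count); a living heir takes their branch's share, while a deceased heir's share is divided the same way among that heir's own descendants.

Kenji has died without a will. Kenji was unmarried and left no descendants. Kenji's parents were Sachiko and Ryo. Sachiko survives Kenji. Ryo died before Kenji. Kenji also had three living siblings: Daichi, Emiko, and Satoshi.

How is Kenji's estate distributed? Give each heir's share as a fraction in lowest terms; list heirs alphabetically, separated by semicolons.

Sachiko 1

Only one parent, Sachiko, survives, so Sachiko takes the entire estate. The siblings take nothing because a surviving parent has priority.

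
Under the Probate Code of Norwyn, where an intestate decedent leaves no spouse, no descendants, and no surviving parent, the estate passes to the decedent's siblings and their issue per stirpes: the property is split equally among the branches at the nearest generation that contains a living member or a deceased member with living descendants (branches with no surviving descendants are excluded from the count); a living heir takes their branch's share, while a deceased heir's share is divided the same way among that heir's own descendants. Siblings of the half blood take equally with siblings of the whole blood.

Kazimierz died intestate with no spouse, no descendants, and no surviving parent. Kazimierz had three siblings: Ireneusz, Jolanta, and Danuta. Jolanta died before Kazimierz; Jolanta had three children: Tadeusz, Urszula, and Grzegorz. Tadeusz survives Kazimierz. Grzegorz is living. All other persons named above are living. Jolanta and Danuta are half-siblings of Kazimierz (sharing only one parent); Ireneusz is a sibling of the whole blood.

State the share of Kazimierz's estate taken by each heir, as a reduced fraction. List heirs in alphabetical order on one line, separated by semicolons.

No spouse, descendants, or parent survives, so the estate passes to Kazimierz's siblings per stirpes.
Half-blood and whole-blood siblings take equally under the stated rule.
The estate is divided into 3 equal shares of 1/3 among Ireneusz, Jolanta, Danuta.
Ireneusz is living and takes 1/3.
Jolanta predeceased; the 1/3 allotted to Jolanta's branch passes to Jolanta's issue by representation.
The 1/3 is divided into 3 equal shares of 1/9 among Tadeusz, Urszula, Grzegorz.
Tadeusz is living and takes 1/9.
Urszula is living and takes 1/9.
Grzegorz is living and takes 1/9.
Danuta is living and takes 1/3.

Danuta 1/3; Grzegorz 1/9; Ireneusz 1/3; Tadeusz 1/9; Urszula 1/9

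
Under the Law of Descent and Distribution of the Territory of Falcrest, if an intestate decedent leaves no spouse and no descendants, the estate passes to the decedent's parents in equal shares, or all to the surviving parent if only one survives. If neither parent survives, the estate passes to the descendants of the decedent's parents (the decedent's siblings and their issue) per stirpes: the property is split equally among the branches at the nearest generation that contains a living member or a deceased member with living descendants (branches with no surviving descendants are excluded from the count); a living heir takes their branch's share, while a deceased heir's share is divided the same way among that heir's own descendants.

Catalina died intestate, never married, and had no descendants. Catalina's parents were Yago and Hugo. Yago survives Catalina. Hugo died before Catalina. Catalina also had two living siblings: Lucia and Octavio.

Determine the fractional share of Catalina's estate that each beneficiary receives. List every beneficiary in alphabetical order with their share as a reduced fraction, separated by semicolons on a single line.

Yago 1

Only one parent, Yago, survives, so Yago takes the entire estate. The siblings take nothing because a surviving parent has priority.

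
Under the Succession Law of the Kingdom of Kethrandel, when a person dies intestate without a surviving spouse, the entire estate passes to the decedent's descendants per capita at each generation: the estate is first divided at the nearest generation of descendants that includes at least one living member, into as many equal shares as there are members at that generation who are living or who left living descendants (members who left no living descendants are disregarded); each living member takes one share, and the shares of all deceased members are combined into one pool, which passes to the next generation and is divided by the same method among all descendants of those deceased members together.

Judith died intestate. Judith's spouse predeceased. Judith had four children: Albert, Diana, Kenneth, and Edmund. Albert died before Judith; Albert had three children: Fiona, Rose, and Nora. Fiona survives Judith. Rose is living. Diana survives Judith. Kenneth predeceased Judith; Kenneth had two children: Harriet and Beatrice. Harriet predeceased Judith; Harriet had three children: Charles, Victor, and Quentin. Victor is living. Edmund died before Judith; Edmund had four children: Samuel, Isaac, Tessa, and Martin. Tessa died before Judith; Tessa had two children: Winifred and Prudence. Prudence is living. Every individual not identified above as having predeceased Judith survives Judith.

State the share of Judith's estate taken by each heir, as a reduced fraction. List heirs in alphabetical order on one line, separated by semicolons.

Beatrice 1/12; Charles 1/30; Diana 1/4; Fiona 1/12; Isaac 1/12; Martin 1/12; Nora 1/12; Prudence 1/30; Quentin 1/30; Rose 1/12; Samuel 1/12; Victor 1/30; Winifred 1/30

There is no surviving spouse, so the entire estate passes to Judith's descendants per capita at each generation.
At generation 1 (Albert, Diana, Kenneth, Edmund) there are 4 shares of (1)/4 = 1/4 each.
Living: Diana — each takes 1/4.
Deceased: Albert, Kenneth, and Edmund. Their combined 3/4 is pooled and carried to generation 2.
At generation 2 (Fiona, Rose, Nora, Harriet, Beatrice, Samuel, Isaac, Tessa, Martin) there are 9 shares of (3/4)/9 = 1/12 each.
Living: Fiona, Rose, Nora, Beatrice, Samuel, Isaac, and Martin — each takes 1/12.
Deceased: Harriet and Tessa. Their combined 1/6 is pooled and carried to generation 3.
At generation 3 (Charles, Victor, Quentin, Winifred, Prudence) there are 5 shares of (1/6)/5 = 1/30 each.
Living: Charles, Victor, Quentin, Winifred, and Prudence — each takes 1/30.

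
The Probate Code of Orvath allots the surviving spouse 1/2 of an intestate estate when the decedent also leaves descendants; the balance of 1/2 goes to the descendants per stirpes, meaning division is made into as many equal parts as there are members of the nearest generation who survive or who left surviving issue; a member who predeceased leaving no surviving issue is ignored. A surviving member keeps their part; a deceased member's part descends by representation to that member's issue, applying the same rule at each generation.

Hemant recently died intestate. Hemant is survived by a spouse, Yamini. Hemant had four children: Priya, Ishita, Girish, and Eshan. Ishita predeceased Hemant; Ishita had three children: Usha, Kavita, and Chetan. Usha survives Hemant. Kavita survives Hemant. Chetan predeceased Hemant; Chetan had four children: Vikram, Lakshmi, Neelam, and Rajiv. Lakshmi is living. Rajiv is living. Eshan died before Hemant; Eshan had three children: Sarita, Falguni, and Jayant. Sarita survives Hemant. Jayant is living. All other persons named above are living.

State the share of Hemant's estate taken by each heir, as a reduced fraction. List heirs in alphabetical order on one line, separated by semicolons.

Yamini, as surviving spouse, takes 1/2.
The remaining 1/2 passes to Hemant's descendants per stirpes.
The 1/2 is divided into 4 equal shares of 1/8 among Priya, Ishita, Girish, Eshan.
Priya is living and takes 1/8.
Ishita predeceased; the 1/8 allotted to Ishita's branch passes to Ishita's issue by representation.
The 1/8 is divided into 3 equal shares of 1/24 among Usha, Kavita, Chetan.
Usha is living and takes 1/24.
Kavita is living and takes 1/24.
Chetan predeceased; the 1/24 allotted to Chetan's branch passes to Chetan's issue by representation.
The 1/24 is divided into 4 equal shares of 1/96 among Vikram, Lakshmi, Neelam, Rajiv.
Vikram is living and takes 1/96.
Lakshmi is living and takes 1/96.
Neelam is living and takes 1/96.
Rajiv is living and takes 1/96.
Girish is living and takes 1/8.
Eshan predeceased; the 1/8 allotted to Eshan's branch passes to Eshan's issue by representation.
The 1/8 is divided into 3 equal shares of 1/24 among Sarita, Falguni, Jayant.
Sarita is living and takes 1/24.
Falguni is living and takes 1/24.
Jayant is living and takes 1/24.

Falguni 1/24; Girish 1/8; Jayant 1/24; Kavita 1/24; Lakshmi 1/96; Neelam 1/96; Priya 1/8; Rajiv 1/96; Sarita 1/24; Usha 1/24; Vikram 1/96; Yamini 1/2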